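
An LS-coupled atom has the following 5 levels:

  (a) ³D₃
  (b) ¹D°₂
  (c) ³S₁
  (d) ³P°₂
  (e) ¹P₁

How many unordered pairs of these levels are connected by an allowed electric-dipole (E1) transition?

3

(a)–(b): forbidden (ΔS).
(a)–(c): forbidden (parity, ΔL, ΔJ).
(a)–(d): allowed.
(a)–(e): forbidden (parity, ΔS, ΔJ).
(b)–(c): forbidden (ΔS, ΔL).
(b)–(d): forbidden (parity, ΔS).
(b)–(e): allowed.
(c)–(d): allowed.
(c)–(e): forbidden (parity, ΔS).
(d)–(e): forbidden (ΔS).
Allowed pairs: 3 of 10.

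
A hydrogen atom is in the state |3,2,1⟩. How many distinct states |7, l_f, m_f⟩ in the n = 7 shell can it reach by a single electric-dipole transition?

E1 requires Δl = ±1, so l_f ∈ {1, 3}; with 0 ≤ l_f ≤ n_f−1 = 6, the allowed l_f values are {1, 3}.
For l_f = 1: m_f ∈ {m_i−1, m_i, m_i+1} ∩ [−1, 1] = {0, 1} → 2 states.
For l_f = 3: m_f ∈ {m_i−1, m_i, m_i+1} ∩ [−3, 3] = {0, 1, 2} → 3 states.
Total: 5.

5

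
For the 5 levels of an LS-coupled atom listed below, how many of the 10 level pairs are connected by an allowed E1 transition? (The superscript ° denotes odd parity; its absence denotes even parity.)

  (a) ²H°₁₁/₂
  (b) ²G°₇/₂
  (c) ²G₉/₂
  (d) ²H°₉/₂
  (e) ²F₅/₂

(a)–(b): forbidden (parity, ΔJ).
(a)–(c): allowed.
(a)–(d): forbidden (parity).
(a)–(e): forbidden (ΔL, ΔJ).
(b)–(c): allowed.
(b)–(d): forbidden (parity).
(b)–(e): allowed.
(c)–(d): allowed.
(c)–(e): forbidden (parity, ΔJ).
(d)–(e): forbidden (ΔL, ΔJ).
Allowed pairs: 4 of 10.

4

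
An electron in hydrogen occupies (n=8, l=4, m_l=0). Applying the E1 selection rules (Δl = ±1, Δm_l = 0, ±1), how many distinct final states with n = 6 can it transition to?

6

E1 requires Δl = ±1, so l_f ∈ {3, 5}; with 0 ≤ l_f ≤ n_f−1 = 5, the allowed l_f values are {3, 5}.
For l_f = 3: m_f ∈ {m_i−1, m_i, m_i+1} ∩ [−3, 3] = {-1, 0, 1} → 3 states.
For l_f = 5: m_f ∈ {m_i−1, m_i, m_i+1} ∩ [−5, 5] = {-1, 0, 1} → 3 states.
Total: 6.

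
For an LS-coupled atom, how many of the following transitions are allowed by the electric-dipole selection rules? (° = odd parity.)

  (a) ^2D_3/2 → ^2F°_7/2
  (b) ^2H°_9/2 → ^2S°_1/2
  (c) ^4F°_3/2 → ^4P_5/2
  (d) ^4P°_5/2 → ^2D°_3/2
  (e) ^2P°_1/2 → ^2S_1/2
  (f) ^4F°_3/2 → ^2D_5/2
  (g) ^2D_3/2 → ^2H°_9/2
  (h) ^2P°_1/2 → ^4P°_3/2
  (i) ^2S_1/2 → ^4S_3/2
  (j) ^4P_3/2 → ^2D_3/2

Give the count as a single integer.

1

(a) forbidden (ΔJ fails)
(b) forbidden (parity, ΔL, ΔJ fail)
(c) forbidden (ΔL fails)
(d) forbidden (parity, ΔS fail)
(e) allowed
(f) forbidden (ΔS fails)
(g) forbidden (ΔL, ΔJ fail)
(h) forbidden (parity, ΔS fail)
(i) forbidden (parity, ΔS, ΔL fail)
(j) forbidden (parity, ΔS fail)
Total allowed: 1 of 10.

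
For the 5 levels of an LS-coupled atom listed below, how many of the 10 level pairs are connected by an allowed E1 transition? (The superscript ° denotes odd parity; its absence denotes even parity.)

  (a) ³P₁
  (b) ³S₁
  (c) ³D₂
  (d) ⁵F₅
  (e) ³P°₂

(a)–(b): forbidden (parity).
(a)–(c): forbidden (parity).
(a)–(d): forbidden (parity, ΔS, ΔL, ΔJ).
(a)–(e): allowed.
(b)–(c): forbidden (parity, ΔL).
(b)–(d): forbidden (parity, ΔS, ΔL, ΔJ).
(b)–(e): allowed.
(c)–(d): forbidden (parity, ΔS, ΔJ).
(c)–(e): allowed.
(d)–(e): forbidden (ΔS, ΔL, ΔJ).
Allowed pairs: 3 of 10.

3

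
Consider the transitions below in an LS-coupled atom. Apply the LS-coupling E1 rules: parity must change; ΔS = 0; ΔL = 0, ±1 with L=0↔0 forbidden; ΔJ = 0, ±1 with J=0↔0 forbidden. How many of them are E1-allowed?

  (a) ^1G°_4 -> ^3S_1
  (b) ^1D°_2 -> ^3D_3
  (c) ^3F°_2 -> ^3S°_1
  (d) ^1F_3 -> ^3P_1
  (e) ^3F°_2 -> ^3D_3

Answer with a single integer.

(a) forbidden (ΔS, ΔL, ΔJ fail)
(b) forbidden (ΔS fails)
(c) forbidden (parity, ΔL fail)
(d) forbidden (parity, ΔS, ΔL, ΔJ fail)
(e) allowed
Total allowed: 1 of 5.

1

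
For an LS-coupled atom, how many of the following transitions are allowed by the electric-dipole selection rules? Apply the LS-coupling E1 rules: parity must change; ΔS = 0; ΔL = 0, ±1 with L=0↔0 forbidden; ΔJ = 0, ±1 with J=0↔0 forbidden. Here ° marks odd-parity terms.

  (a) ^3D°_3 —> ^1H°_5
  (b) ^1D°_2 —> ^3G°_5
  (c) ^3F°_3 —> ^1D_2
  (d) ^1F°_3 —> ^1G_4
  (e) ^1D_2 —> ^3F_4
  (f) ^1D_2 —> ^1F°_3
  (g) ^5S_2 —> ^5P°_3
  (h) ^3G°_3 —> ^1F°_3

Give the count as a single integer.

(a) forbidden (parity, ΔS, ΔL, ΔJ fail)
(b) forbidden (parity, ΔS, ΔL, ΔJ fail)
(c) forbidden (ΔS fails)
(d) allowed
(e) forbidden (parity, ΔS, ΔJ fail)
(f) allowed
(g) allowed
(h) forbidden (parity, ΔS fail)
Total allowed: 3 of 8.

3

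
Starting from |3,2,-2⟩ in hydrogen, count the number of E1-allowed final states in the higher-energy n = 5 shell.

4

E1 requires Δl = ±1, so l_f ∈ {1, 3}; with 0 ≤ l_f ≤ n_f−1 = 4, the allowed l_f values are {1, 3}.
For l_f = 1: m_f ∈ {m_i−1, m_i, m_i+1} ∩ [−1, 1] = {-1} → 1 state.
For l_f = 3: m_f ∈ {m_i−1, m_i, m_i+1} ∩ [−3, 3] = {-3, -2, -1} → 3 states.
Total: 4.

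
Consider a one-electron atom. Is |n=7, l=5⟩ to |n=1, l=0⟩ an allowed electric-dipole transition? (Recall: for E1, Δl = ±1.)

Δl = 0 − 5 = -5; the E1 rule Δl = ±1 is fails.
The transition is electric-dipole forbidden.

forbidden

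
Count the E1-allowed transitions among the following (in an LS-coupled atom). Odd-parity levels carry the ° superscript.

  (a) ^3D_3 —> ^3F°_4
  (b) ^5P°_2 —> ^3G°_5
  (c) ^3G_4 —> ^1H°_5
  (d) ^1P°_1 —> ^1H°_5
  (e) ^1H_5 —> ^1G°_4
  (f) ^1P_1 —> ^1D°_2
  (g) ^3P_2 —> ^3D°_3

4

(a) allowed
(b) forbidden (parity, ΔS, ΔL, ΔJ fail)
(c) forbidden (ΔS fails)
(d) forbidden (parity, ΔL, ΔJ fail)
(e) allowed
(f) allowed
(g) allowed
Total allowed: 4 of 7.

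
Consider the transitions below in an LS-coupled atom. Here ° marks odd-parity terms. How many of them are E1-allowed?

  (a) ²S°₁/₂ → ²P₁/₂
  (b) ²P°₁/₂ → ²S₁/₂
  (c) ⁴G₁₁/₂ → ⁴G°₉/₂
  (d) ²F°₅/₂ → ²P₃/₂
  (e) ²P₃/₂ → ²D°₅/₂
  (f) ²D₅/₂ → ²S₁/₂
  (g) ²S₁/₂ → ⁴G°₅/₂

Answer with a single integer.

(a) allowed
(b) allowed
(c) allowed
(d) forbidden (ΔL fails)
(e) allowed
(f) forbidden (parity, ΔL, ΔJ fail)
(g) forbidden (ΔS, ΔL, ΔJ fail)
Total allowed: 4 of 7.

4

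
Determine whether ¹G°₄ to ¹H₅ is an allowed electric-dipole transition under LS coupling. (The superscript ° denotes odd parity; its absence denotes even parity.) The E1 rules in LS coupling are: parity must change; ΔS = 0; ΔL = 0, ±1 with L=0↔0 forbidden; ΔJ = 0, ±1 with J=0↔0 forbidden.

ΔL = 0, ±1 (not L=0↔0): L: 4 → 5, ΔL = +1 — ✓.
ΔS = 0: S: 0 → 0 — ✓.
Parity must change: odd → even — ✓.
ΔJ = 0, ±1 (not J=0↔0): J: 4 → 5, ΔJ = +1 — ✓.
All four E1 rules are satisfied.

allowed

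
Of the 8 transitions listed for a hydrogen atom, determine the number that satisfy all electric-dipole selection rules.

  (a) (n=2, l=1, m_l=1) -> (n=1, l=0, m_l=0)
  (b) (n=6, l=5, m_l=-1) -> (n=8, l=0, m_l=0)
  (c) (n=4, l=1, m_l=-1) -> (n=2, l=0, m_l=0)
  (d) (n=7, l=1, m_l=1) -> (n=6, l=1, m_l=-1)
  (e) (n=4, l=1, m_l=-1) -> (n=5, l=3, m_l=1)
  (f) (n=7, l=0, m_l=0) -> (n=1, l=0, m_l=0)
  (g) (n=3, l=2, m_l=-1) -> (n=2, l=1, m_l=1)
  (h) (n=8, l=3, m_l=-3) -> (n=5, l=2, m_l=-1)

2

(a) allowed
(b) forbidden — Δl = -5 (E1 requires Δl = ±1)
(c) allowed
(d) forbidden — Δl = +0 (E1 requires Δl = ±1); Δm_l = -2 (E1 requires Δm_l = 0, ±1)
(e) forbidden — Δl = +2 (E1 requires Δl = ±1); Δm_l = +2 (E1 requires Δm_l = 0, ±1)
(f) forbidden — Δl = +0 (E1 requires Δl = ±1)
(g) forbidden — Δm_l = +2 (E1 requires Δm_l = 0, ±1)
(h) forbidden — Δm_l = +2 (E1 requires Δm_l = 0, ±1)
Total allowed: 2 of 8.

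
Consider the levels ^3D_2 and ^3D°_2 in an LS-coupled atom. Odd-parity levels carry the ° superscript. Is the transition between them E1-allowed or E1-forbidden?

allowed

Reading off the term symbols: S 1→1, L 2→2, J 2→2, parity even→odd.
ΔJ = 0, ±1 (not J=0↔0): J: 2 → 2, ΔJ = +0 — ✓.
ΔL = 0, ±1 (not L=0↔0): L: 2 → 2, ΔL = +0 — ✓.
Parity must change: even → odd — ✓.
ΔS = 0: S: 1 → 1 — ✓.
All four E1 rules are satisfied.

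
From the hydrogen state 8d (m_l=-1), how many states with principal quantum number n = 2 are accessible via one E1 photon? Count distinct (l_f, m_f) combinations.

E1 requires Δl = ±1, so l_f ∈ {1, 3}; with 0 ≤ l_f ≤ n_f−1 = 1, the allowed l_f values are {1}.
For l_f = 1: m_f ∈ {m_i−1, m_i, m_i+1} ∩ [−1, 1] = {-1, 0} → 2 states.
Total: 2.

2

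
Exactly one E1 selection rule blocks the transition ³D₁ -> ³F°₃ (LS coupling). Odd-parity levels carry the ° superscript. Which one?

the ΔJ = 0, ±1 rule

Reading off the term symbols: S 1→1, L 2→3, J 1→3, parity even→odd.
Parity must change: even → odd — passes.
ΔS = 0: S: 1 → 1 — passes.
ΔL = 0, ±1 (not L=0↔0): L: 2 → 3, ΔL = +1 — passes.
ΔJ = 0, ±1 (not J=0↔0): J: 1 → 3, ΔJ = +2 — fails.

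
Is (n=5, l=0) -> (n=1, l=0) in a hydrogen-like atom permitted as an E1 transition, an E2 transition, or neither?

neither

Δl = 0 − 0 = +0; l_i + l_f = 0.
E1 (Δl = ±1): not satisfied.
E2 (Δl = 0,±2, l_i+l_f ≥ 2): not satisfied.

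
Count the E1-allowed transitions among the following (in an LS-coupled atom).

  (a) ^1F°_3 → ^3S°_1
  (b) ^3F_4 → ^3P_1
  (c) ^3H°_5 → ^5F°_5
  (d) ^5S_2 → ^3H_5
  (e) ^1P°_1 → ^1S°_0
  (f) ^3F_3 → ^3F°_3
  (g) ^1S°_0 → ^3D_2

(a) forbidden (parity, ΔS, ΔL, ΔJ fail)
(b) forbidden (parity, ΔL, ΔJ fail)
(c) forbidden (parity, ΔS, ΔL fail)
(d) forbidden (parity, ΔS, ΔL, ΔJ fail)
(e) forbidden (parity fails)
(f) allowed
(g) forbidden (ΔS, ΔL, ΔJ fail)
Total allowed: 1 of 7.

1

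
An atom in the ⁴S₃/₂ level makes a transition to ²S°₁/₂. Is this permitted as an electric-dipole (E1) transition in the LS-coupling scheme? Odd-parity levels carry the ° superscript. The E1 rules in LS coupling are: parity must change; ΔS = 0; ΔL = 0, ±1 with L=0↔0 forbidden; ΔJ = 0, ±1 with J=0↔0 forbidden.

forbidden

Initial level: S=3/2, L=0, J=3/2, parity even. Final level: S=1/2, L=0, J=1/2, parity odd.
ΔS = 0: S: 3/2 → 1/2 — fails.
Parity must change: even → odd — passes.
ΔL = 0, ±1 (not L=0↔0): L: 0 → 0, ΔL = +0 — fails.
ΔJ = 0, ±1 (not J=0↔0): J: 3/2 → 1/2, ΔJ = -1 — passes.
Rule(s) violated: ΔS, ΔL.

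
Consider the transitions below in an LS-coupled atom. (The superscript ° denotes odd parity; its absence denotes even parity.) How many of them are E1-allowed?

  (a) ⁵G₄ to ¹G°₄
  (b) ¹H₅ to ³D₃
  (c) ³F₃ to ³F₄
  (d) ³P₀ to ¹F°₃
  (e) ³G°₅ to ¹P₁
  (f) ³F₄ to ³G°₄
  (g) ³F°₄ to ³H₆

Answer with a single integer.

1

(a) forbidden (ΔS fails)
(b) forbidden (parity, ΔS, ΔL, ΔJ fail)
(c) forbidden (parity fails)
(d) forbidden (ΔS, ΔL, ΔJ fail)
(e) forbidden (ΔS, ΔL, ΔJ fail)
(f) allowed
(g) forbidden (ΔL, ΔJ fail)
Total allowed: 1 of 7.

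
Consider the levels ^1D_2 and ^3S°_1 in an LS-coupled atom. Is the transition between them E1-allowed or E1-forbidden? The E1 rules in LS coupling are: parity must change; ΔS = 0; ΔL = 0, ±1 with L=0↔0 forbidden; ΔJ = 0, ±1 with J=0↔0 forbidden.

Parity must change: even → odd — satisfied.
ΔS = 0: S: 0 → 1 — violated.
ΔL = 0, ±1 (not L=0↔0): L: 2 → 0, ΔL = -2 — violated.
ΔJ = 0, ±1 (not J=0↔0): J: 2 → 1, ΔJ = -1 — satisfied.
Rule(s) violated: ΔS, ΔL.

forbidden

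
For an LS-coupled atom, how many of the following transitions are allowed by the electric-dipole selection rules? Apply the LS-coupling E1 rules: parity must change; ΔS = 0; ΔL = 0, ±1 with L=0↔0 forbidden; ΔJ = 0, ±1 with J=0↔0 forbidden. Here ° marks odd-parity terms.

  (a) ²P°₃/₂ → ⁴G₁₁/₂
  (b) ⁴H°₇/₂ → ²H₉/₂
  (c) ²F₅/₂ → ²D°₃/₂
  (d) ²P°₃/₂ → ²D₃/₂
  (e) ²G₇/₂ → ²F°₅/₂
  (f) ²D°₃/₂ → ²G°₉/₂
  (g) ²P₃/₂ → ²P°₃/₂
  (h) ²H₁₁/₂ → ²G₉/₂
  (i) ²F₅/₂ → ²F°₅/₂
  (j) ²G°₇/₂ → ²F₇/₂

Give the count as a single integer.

(a) forbidden (ΔS, ΔL, ΔJ fail)
(b) forbidden (ΔS fails)
(c) allowed
(d) allowed
(e) allowed
(f) forbidden (parity, ΔL, ΔJ fail)
(g) allowed
(h) forbidden (parity fails)
(i) allowed
(j) allowed
Total allowed: 6 of 10.

6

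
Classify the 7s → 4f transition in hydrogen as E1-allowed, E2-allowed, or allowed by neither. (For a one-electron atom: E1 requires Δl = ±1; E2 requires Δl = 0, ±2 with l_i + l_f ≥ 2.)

neither

Δl = 3 − 0 = +3; l_i + l_f = 3.
E1 (Δl = ±1): not satisfied.
E2 (Δl = 0,±2, l_i+l_f ≥ 2): not satisfied.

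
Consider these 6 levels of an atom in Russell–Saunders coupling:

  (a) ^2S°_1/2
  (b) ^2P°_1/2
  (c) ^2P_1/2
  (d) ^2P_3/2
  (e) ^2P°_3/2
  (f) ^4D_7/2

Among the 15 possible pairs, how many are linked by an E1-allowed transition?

6

(a)–(b): forbidden (parity).
(a)–(c): allowed.
(a)–(d): allowed.
(a)–(e): forbidden (parity).
(a)–(f): forbidden (ΔS, ΔL, ΔJ).
(b)–(c): allowed.
(b)–(d): allowed.
(b)–(e): forbidden (parity).
(b)–(f): forbidden (ΔS, ΔJ).
(c)–(d): forbidden (parity).
(c)–(e): allowed.
(c)–(f): forbidden (parity, ΔS, ΔJ).
(d)–(e): allowed.
(d)–(f): forbidden (parity, ΔS, ΔJ).
(e)–(f): forbidden (ΔS, ΔJ).
Allowed pairs: 6 of 15.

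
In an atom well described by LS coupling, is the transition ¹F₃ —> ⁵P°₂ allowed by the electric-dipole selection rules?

forbidden

Parity must change: even → odd — passes.
ΔS = 0: S: 0 → 2 — fails.
ΔL = 0, ±1 (not L=0↔0): L: 3 → 1, ΔL = -2 — fails.
ΔJ = 0, ±1 (not J=0↔0): J: 3 → 2, ΔJ = -1 — passes.
Rule(s) violated: ΔS, ΔL.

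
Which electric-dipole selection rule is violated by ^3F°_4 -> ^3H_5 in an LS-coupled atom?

the ΔL = 0, ±1 rule

Initial level: S=1, L=3, J=4, parity odd. Final level: S=1, L=5, J=5, parity even.
Parity must change: odd → even — ✓.
ΔS = 0: S: 1 → 1 — ✓.
ΔJ = 0, ±1 (not J=0↔0): J: 4 → 5, ΔJ = +1 — ✓.
ΔL = 0, ±1 (not L=0↔0): L: 3 → 5, ΔL = +2 — ✗.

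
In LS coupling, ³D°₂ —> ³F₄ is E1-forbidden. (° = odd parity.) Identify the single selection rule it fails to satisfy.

Initial level: S=1, L=2, J=2, parity odd. Final level: S=1, L=3, J=4, parity even.
Parity must change: odd → even — passes.
ΔS = 0: S: 1 → 1 — passes.
ΔL = 0, ±1 (not L=0↔0): L: 2 → 3, ΔL = +1 — passes.
ΔJ = 0, ±1 (not J=0↔0): J: 2 → 4, ΔJ = +2 — fails.

the ΔJ = 0, ±1 rule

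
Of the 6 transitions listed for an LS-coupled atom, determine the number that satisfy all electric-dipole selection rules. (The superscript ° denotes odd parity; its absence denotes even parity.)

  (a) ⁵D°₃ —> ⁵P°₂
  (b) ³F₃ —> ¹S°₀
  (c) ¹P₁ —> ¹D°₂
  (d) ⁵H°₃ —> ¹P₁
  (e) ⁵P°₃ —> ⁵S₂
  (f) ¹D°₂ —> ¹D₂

(a) forbidden (parity fails)
(b) forbidden (ΔS, ΔL, ΔJ fail)
(c) allowed
(d) forbidden (ΔS, ΔL, ΔJ fail)
(e) allowed
(f) allowed
Total allowed: 3 of 6.

3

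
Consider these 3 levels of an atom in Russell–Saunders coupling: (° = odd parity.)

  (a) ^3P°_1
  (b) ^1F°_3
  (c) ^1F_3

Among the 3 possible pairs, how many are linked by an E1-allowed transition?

(a)–(b): forbidden (parity, ΔS, ΔL, ΔJ).
(a)–(c): forbidden (ΔS, ΔL, ΔJ).
(b)–(c): allowed.
Allowed pairs: 1 of 3.

1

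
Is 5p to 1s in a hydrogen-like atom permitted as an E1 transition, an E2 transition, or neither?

E1

Δl = 0 − 1 = -1; l_i + l_f = 1.
E1 (Δl = ±1): satisfied.
E2 (Δl = 0,±2, l_i+l_f ≥ 2): not satisfied.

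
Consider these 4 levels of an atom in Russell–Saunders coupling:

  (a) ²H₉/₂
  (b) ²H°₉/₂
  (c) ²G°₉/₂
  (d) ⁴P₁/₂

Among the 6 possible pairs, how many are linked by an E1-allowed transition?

(a)–(b): allowed.
(a)–(c): allowed.
(a)–(d): forbidden (parity, ΔS, ΔL, ΔJ).
(b)–(c): forbidden (parity).
(b)–(d): forbidden (ΔS, ΔL, ΔJ).
(c)–(d): forbidden (ΔS, ΔL, ΔJ).
Allowed pairs: 2 of 6.

2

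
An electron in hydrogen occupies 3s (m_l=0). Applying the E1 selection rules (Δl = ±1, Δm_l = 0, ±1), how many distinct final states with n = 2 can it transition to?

3

E1 requires Δl = ±1, so l_f ∈ {-1, 1}; with 0 ≤ l_f ≤ n_f−1 = 1, the allowed l_f values are {1}.
For l_f = 1: m_f ∈ {m_i−1, m_i, m_i+1} ∩ [−1, 1] = {-1, 0, 1} → 3 states.
Total: 3.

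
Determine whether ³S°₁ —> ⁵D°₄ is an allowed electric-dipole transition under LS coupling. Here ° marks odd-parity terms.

Parity must change: odd → odd — violated.
ΔS = 0: S: 1 → 2 — violated.
ΔL = 0, ±1 (not L=0↔0): L: 0 → 2, ΔL = +2 — violated.
ΔJ = 0, ±1 (not J=0↔0): J: 1 → 4, ΔJ = +3 — violated.
Rule(s) violated: parity, ΔS, ΔL, ΔJ.

forbidden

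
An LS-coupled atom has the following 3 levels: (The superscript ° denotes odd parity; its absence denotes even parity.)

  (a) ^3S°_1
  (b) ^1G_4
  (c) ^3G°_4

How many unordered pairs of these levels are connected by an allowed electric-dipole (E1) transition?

(a)–(b): forbidden (ΔS, ΔL, ΔJ).
(a)–(c): forbidden (parity, ΔL, ΔJ).
(b)–(c): forbidden (ΔS).
Allowed pairs: 0 of 3.

0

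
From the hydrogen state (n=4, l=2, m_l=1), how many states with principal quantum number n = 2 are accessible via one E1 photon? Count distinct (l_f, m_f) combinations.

E1 requires Δl = ±1, so l_f ∈ {1, 3}; with 0 ≤ l_f ≤ n_f−1 = 1, the allowed l_f values are {1}.
For l_f = 1: m_f ∈ {m_i−1, m_i, m_i+1} ∩ [−1, 1] = {0, 1} → 2 states.
Total: 2.

2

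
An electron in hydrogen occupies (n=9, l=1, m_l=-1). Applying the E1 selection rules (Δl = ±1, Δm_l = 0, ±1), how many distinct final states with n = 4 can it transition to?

E1 requires Δl = ±1, so l_f ∈ {0, 2}; with 0 ≤ l_f ≤ n_f−1 = 3, the allowed l_f values are {0, 2}.
For l_f = 0: m_f ∈ {m_i−1, m_i, m_i+1} ∩ [−0, 0] = {0} → 1 state.
For l_f = 2: m_f ∈ {m_i−1, m_i, m_i+1} ∩ [−2, 2] = {-2, -1, 0} → 3 states.
Total: 4.

4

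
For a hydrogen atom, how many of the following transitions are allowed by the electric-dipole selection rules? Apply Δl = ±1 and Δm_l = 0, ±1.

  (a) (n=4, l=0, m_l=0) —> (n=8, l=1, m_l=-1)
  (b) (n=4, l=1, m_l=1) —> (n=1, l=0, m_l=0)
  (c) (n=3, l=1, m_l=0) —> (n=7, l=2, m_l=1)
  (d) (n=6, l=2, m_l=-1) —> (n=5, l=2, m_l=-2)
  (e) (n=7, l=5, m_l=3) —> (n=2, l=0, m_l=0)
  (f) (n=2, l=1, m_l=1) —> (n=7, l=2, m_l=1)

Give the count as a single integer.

4

(a) allowed
(b) allowed
(c) allowed
(d) forbidden — Δl = +0 (E1 requires Δl = ±1)
(e) forbidden — Δl = -5 (E1 requires Δl = ±1); Δm_l = -3 (E1 requires Δm_l = 0, ±1)
(f) allowed
Total allowed: 4 of 6.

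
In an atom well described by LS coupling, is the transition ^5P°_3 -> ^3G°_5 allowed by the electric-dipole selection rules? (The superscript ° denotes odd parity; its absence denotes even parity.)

Parity must change: odd → odd — ✗.
ΔS = 0: S: 2 → 1 — ✗.
ΔL = 0, ±1 (not L=0↔0): L: 1 → 4, ΔL = +3 — ✗.
ΔJ = 0, ±1 (not J=0↔0): J: 3 → 5, ΔJ = +2 — ✗.
Rule(s) violated: parity, ΔS, ΔL, ΔJ.

forbidden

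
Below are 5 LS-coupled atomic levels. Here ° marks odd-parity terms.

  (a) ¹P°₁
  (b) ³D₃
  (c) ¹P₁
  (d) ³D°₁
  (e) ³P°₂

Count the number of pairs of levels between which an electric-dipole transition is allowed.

(a)–(b): forbidden (ΔS, ΔJ).
(a)–(c): allowed.
(a)–(d): forbidden (parity, ΔS).
(a)–(e): forbidden (parity, ΔS).
(b)–(c): forbidden (parity, ΔS, ΔJ).
(b)–(d): forbidden (ΔJ).
(b)–(e): allowed.
(c)–(d): forbidden (ΔS).
(c)–(e): forbidden (ΔS).
(d)–(e): forbidden (parity).
Allowed pairs: 2 of 10.

2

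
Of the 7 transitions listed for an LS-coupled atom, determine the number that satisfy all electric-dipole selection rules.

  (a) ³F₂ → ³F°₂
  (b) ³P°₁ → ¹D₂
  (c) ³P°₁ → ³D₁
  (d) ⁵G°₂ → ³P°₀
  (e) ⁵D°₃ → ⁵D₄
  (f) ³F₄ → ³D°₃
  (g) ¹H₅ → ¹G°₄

5

(a) allowed
(b) forbidden (ΔS fails)
(c) allowed
(d) forbidden (parity, ΔS, ΔL, ΔJ fail)
(e) allowed
(f) allowed
(g) allowed
Total allowed: 5 of 7.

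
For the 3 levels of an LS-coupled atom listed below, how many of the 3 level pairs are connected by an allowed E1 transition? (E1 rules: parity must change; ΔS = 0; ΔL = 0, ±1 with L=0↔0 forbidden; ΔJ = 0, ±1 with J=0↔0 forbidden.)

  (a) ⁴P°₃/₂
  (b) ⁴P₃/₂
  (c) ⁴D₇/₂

(a)–(b): allowed.
(a)–(c): forbidden (ΔJ).
(b)–(c): forbidden (parity, ΔJ).
Allowed pairs: 1 of 3.

1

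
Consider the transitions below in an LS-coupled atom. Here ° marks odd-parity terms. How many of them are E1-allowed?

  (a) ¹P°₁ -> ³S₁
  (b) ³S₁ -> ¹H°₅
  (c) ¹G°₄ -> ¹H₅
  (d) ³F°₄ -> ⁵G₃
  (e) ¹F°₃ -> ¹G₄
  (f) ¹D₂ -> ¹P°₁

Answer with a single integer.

3

(a) forbidden (ΔS fails)
(b) forbidden (ΔS, ΔL, ΔJ fail)
(c) allowed
(d) forbidden (ΔS fails)
(e) allowed
(f) allowed
Total allowed: 3 of 6.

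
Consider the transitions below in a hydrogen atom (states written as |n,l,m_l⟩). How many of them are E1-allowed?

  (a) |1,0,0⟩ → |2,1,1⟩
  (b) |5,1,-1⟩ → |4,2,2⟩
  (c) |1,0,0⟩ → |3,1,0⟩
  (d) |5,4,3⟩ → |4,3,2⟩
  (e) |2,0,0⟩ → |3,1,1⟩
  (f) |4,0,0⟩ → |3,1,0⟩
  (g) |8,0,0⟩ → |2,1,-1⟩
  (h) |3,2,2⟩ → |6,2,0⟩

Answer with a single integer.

(a) allowed
(b) forbidden — Δm_l = +3 (E1 requires Δm_l = 0, ±1)
(c) allowed
(d) allowed
(e) allowed
(f) allowed
(g) allowed
(h) forbidden — Δl = +0 (E1 requires Δl = ±1); Δm_l = -2 (E1 requires Δm_l = 0, ±1)
Total allowed: 6 of 8.

6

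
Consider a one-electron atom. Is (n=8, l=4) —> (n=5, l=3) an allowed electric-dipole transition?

Δl = 3 − 4 = -1; the E1 rule Δl = ±1 is ✓.
All E1 selection rules are satisfied.

allowed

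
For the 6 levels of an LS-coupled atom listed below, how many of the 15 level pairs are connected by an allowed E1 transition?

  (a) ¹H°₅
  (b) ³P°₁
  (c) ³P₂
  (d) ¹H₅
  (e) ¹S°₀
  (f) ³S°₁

3

(a)–(b): forbidden (parity, ΔS, ΔL, ΔJ).
(a)–(c): forbidden (ΔS, ΔL, ΔJ).
(a)–(d): allowed.
(a)–(e): forbidden (parity, ΔL, ΔJ).
(a)–(f): forbidden (parity, ΔS, ΔL, ΔJ).
(b)–(c): allowed.
(b)–(d): forbidden (ΔS, ΔL, ΔJ).
(b)–(e): forbidden (parity, ΔS).
(b)–(f): forbidden (parity).
(c)–(d): forbidden (parity, ΔS, ΔL, ΔJ).
(c)–(e): forbidden (ΔS, ΔJ).
(c)–(f): allowed.
(d)–(e): forbidden (ΔL, ΔJ).
(d)–(f): forbidden (ΔS, ΔL, ΔJ).
(e)–(f): forbidden (parity, ΔS, ΔL).
Allowed pairs: 3 of 15.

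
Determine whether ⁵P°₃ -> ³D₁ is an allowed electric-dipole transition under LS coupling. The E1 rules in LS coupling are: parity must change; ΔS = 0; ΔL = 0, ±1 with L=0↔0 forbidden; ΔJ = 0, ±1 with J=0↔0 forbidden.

forbidden

Parity must change: odd → even — ok.
ΔS = 0: S: 2 → 1 — fails.
ΔL = 0, ±1 (not L=0↔0): L: 1 → 2, ΔL = +1 — ok.
ΔJ = 0, ±1 (not J=0↔0): J: 3 → 1, ΔJ = -2 — fails.
Rule(s) violated: ΔS, ΔJ.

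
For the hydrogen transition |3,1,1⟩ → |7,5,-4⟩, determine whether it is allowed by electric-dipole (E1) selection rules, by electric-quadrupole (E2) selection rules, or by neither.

Δl = 5 − 1 = +4; l_i + l_f = 6.
Δm_l = -5.
E1 (Δl = ±1, |Δm_l| ≤ 1): not satisfied.
E2 (Δl = 0,±2, l_i+l_f ≥ 2, |Δm_l| ≤ 2): not satisfied.

neither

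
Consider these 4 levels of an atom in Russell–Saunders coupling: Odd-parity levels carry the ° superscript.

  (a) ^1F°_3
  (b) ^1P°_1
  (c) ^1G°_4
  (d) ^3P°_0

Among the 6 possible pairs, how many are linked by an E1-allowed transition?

(a)–(b): forbidden (parity, ΔL, ΔJ).
(a)–(c): forbidden (parity).
(a)–(d): forbidden (parity, ΔS, ΔL, ΔJ).
(b)–(c): forbidden (parity, ΔL, ΔJ).
(b)–(d): forbidden (parity, ΔS).
(c)–(d): forbidden (parity, ΔS, ΔL, ΔJ).
Allowed pairs: 0 of 6.

0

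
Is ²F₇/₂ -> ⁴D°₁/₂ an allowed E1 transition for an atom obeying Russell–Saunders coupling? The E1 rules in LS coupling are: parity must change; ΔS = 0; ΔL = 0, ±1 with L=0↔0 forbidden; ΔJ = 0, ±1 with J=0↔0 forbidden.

Initial level: S=1/2, L=3, J=7/2, parity even. Final level: S=3/2, L=2, J=1/2, parity odd.
Parity must change: even → odd — satisfied.
ΔS = 0: S: 1/2 → 3/2 — violated.
ΔL = 0, ±1 (not L=0↔0): L: 3 → 2, ΔL = -1 — satisfied.
ΔJ = 0, ±1 (not J=0↔0): J: 7/2 → 1/2, ΔJ = -3 — violated.
Rule(s) violated: ΔS, ΔJ.

forbidden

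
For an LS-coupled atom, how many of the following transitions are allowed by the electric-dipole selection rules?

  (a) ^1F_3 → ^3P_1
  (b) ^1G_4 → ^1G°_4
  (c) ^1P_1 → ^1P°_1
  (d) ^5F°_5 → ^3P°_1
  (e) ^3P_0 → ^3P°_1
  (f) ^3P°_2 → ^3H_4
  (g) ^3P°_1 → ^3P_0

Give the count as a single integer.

(a) forbidden (parity, ΔS, ΔL, ΔJ fail)
(b) allowed
(c) allowed
(d) forbidden (parity, ΔS, ΔL, ΔJ fail)
(e) allowed
(f) forbidden (ΔL, ΔJ fail)
(g) allowed
Total allowed: 4 of 7.

4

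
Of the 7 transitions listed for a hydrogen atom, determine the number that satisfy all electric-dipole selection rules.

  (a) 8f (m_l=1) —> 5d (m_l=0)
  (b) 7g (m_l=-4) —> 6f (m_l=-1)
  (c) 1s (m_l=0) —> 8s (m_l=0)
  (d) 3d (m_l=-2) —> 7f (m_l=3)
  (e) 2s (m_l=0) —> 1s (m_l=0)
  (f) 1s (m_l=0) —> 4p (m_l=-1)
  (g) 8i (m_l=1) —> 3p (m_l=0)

2

(a) allowed
(b) forbidden — Δm_l = +3 (E1 requires Δm_l = 0, ±1)
(c) forbidden — Δl = +0 (E1 requires Δl = ±1)
(d) forbidden — Δm_l = +5 (E1 requires Δm_l = 0, ±1)
(e) forbidden — Δl = +0 (E1 requires Δl = ±1)
(f) allowed
(g) forbidden — Δl = -5 (E1 requires Δl = ±1)
Total allowed: 2 of 7.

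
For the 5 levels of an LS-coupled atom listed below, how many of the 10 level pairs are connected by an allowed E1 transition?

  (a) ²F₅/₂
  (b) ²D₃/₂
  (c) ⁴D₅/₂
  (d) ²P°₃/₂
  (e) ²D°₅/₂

3

(a)–(b): forbidden (parity).
(a)–(c): forbidden (parity, ΔS).
(a)–(d): forbidden (ΔL).
(a)–(e): allowed.
(b)–(c): forbidden (parity, ΔS).
(b)–(d): allowed.
(b)–(e): allowed.
(c)–(d): forbidden (ΔS).
(c)–(e): forbidden (ΔS).
(d)–(e): forbidden (parity).
Allowed pairs: 3 of 10.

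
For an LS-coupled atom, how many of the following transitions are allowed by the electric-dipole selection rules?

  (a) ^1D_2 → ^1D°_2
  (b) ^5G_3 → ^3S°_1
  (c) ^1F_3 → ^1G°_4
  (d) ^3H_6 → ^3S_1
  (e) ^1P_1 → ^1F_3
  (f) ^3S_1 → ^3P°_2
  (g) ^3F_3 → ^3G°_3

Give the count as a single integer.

(a) allowed
(b) forbidden (ΔS, ΔL, ΔJ fail)
(c) allowed
(d) forbidden (parity, ΔL, ΔJ fail)
(e) forbidden (parity, ΔL, ΔJ fail)
(f) allowed
(g) allowed
Total allowed: 4 of 7.

4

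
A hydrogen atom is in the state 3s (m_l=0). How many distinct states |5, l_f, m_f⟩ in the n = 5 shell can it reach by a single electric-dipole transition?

3

E1 requires Δl = ±1, so l_f ∈ {-1, 1}; with 0 ≤ l_f ≤ n_f−1 = 4, the allowed l_f values are {1}.
For l_f = 1: m_f ∈ {m_i−1, m_i, m_i+1} ∩ [−1, 1] = {-1, 0, 1} → 3 states.
Total: 3.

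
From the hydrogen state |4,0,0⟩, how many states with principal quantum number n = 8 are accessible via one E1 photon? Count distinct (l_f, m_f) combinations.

E1 requires Δl = ±1, so l_f ∈ {-1, 1}; with 0 ≤ l_f ≤ n_f−1 = 7, the allowed l_f values are {1}.
For l_f = 1: m_f ∈ {m_i−1, m_i, m_i+1} ∩ [−1, 1] = {-1, 0, 1} → 3 states.
Total: 3.

3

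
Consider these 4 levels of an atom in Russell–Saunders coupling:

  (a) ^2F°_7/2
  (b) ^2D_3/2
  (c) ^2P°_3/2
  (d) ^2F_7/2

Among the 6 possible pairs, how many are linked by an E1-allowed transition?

(a)–(b): forbidden (ΔJ).
(a)–(c): forbidden (parity, ΔL, ΔJ).
(a)–(d): allowed.
(b)–(c): allowed.
(b)–(d): forbidden (parity, ΔJ).
(c)–(d): forbidden (ΔL, ΔJ).
Allowed pairs: 2 of 6.

2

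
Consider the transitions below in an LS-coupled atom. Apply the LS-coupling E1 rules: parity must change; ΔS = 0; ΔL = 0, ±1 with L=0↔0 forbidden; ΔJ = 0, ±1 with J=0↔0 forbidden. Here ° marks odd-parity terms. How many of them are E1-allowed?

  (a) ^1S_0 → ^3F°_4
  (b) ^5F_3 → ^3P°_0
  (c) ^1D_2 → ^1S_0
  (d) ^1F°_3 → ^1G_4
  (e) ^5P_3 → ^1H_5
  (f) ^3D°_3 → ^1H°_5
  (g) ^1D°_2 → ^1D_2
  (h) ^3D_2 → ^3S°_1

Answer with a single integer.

(a) forbidden (ΔS, ΔL, ΔJ fail)
(b) forbidden (ΔS, ΔL, ΔJ fail)
(c) forbidden (parity, ΔL, ΔJ fail)
(d) allowed
(e) forbidden (parity, ΔS, ΔL, ΔJ fail)
(f) forbidden (parity, ΔS, ΔL, ΔJ fail)
(g) allowed
(h) forbidden (ΔL fails)
Total allowed: 2 of 8.

2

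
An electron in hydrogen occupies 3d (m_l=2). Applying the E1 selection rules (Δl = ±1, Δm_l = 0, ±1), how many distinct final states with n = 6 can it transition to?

4

E1 requires Δl = ±1, so l_f ∈ {1, 3}; with 0 ≤ l_f ≤ n_f−1 = 5, the allowed l_f values are {1, 3}.
For l_f = 1: m_f ∈ {m_i−1, m_i, m_i+1} ∩ [−1, 1] = {1} → 1 state.
For l_f = 3: m_f ∈ {m_i−1, m_i, m_i+1} ∩ [−3, 3] = {1, 2, 3} → 3 states.
Total: 4.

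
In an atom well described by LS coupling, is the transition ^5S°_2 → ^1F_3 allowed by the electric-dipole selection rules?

forbidden

Parity must change: odd → even — satisfied.
ΔS = 0: S: 2 → 0 — violated.
ΔL = 0, ±1 (not L=0↔0): L: 0 → 3, ΔL = +3 — violated.
ΔJ = 0, ±1 (not J=0↔0): J: 2 → 3, ΔJ = +1 — satisfied.
Rule(s) violated: ΔS, ΔL.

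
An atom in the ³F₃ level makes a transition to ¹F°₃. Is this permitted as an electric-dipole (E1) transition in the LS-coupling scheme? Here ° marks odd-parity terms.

Parity must change: even → odd — ✓.
ΔS = 0: S: 1 → 0 — ✗.
ΔL = 0, ±1 (not L=0↔0): L: 3 → 3, ΔL = +0 — ✓.
ΔJ = 0, ±1 (not J=0↔0): J: 3 → 3, ΔJ = +0 — ✓.
Rule(s) violated: ΔS.

forbidden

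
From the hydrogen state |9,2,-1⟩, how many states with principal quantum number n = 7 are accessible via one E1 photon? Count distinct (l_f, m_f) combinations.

E1 requires Δl = ±1, so l_f ∈ {1, 3}; with 0 ≤ l_f ≤ n_f−1 = 6, the allowed l_f values are {1, 3}.
For l_f = 1: m_f ∈ {m_i−1, m_i, m_i+1} ∩ [−1, 1] = {-1, 0} → 2 states.
For l_f = 3: m_f ∈ {m_i−1, m_i, m_i+1} ∩ [−3, 3] = {-2, -1, 0} → 3 states.
Total: 5.

5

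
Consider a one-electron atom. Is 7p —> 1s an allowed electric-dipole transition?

l: 1 → 0 (Δl = -1). Δl = ±1 ok.
All E1 selection rules are satisfied.

allowed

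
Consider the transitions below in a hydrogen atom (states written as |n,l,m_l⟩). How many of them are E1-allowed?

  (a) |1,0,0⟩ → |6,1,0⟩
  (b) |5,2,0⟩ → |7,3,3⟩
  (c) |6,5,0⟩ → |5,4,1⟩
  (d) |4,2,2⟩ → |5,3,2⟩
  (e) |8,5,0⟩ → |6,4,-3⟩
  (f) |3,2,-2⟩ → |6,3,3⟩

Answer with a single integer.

(a) allowed
(b) forbidden — Δm_l = +3 (E1 requires Δm_l = 0, ±1)
(c) allowed
(d) allowed
(e) forbidden — Δm_l = -3 (E1 requires Δm_l = 0, ±1)
(f) forbidden — Δm_l = +5 (E1 requires Δm_l = 0, ±1)
Total allowed: 3 of 6.

3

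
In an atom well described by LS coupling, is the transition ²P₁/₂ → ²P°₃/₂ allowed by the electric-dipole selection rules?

allowed

Reading off the term symbols: S 1/2→1/2, L 1→1, J 1/2→3/2, parity even→odd.
Parity must change: even → odd — ok.
ΔS = 0: S: 1/2 → 1/2 — ok.
ΔL = 0, ±1 (not L=0↔0): L: 1 → 1, ΔL = +0 — ok.
ΔJ = 0, ±1 (not J=0↔0): J: 1/2 → 3/2, ΔJ = +1 — ok.
All four E1 rules are satisfied.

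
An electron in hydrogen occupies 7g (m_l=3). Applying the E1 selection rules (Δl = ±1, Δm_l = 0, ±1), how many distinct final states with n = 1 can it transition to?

0

E1 requires l_f ∈ {3, 5}, but neither lies in [0, 0], so no final state is reachable.
Total: 0.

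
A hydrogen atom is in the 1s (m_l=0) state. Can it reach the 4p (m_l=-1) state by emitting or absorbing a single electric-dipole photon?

allowed

l: 0 → 1 (Δl = +1). Δl = ±1 satisfied.
Δm_l = -1 − (0) = -1. E1 requires Δm_l = 0, ±1: satisfied.
All E1 selection rules are satisfied.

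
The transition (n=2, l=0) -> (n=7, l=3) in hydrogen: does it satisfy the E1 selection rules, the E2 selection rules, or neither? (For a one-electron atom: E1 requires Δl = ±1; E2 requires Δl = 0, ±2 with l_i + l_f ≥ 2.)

neither

Δl = 3 − 0 = +3; l_i + l_f = 3.
E1 (Δl = ±1): not satisfied.
E2 (Δl = 0,±2, l_i+l_f ≥ 2): not satisfied.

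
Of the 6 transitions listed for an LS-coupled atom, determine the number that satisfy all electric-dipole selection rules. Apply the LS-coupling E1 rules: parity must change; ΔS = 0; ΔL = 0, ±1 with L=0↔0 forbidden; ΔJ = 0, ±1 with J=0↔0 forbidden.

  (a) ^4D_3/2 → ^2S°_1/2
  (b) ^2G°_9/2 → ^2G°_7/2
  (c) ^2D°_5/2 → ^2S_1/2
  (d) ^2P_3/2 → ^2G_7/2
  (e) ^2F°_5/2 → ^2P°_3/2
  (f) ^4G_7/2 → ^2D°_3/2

(a) forbidden (ΔS, ΔL fail)
(b) forbidden (parity fails)
(c) forbidden (ΔL, ΔJ fail)
(d) forbidden (parity, ΔL, ΔJ fail)
(e) forbidden (parity, ΔL fail)
(f) forbidden (ΔS, ΔL, ΔJ fail)
Total allowed: 0 of 6.

0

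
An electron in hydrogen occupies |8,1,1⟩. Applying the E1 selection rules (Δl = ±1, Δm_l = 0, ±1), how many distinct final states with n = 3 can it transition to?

E1 requires Δl = ±1, so l_f ∈ {0, 2}; with 0 ≤ l_f ≤ n_f−1 = 2, the allowed l_f values are {0, 2}.
For l_f = 0: m_f ∈ {m_i−1, m_i, m_i+1} ∩ [−0, 0] = {0} → 1 state.
For l_f = 2: m_f ∈ {m_i−1, m_i, m_i+1} ∩ [−2, 2] = {0, 1, 2} → 3 states.
Total: 4.

4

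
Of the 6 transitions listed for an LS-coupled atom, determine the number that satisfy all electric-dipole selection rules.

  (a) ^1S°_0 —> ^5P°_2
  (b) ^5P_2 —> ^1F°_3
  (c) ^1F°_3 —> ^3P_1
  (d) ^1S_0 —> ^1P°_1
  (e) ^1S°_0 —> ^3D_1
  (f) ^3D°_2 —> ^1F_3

(a) forbidden (parity, ΔS, ΔJ fail)
(b) forbidden (ΔS, ΔL fail)
(c) forbidden (ΔS, ΔL, ΔJ fail)
(d) allowed
(e) forbidden (ΔS, ΔL fail)
(f) forbidden (ΔS fails)
Total allowed: 1 of 6.

1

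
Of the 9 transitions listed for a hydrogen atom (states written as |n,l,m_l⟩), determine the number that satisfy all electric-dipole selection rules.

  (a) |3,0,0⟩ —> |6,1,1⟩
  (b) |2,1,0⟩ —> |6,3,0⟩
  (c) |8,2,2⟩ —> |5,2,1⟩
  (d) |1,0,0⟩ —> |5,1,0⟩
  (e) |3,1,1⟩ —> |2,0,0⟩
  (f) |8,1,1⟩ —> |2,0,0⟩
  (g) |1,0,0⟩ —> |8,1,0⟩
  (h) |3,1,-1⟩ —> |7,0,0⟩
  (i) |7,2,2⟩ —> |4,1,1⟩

(a) allowed
(b) forbidden — Δl = +2 (E1 requires Δl = ±1)
(c) forbidden — Δl = +0 (E1 requires Δl = ±1)
(d) allowed
(e) allowed
(f) allowed
(g) allowed
(h) allowed
(i) allowed
Total allowed: 7 of 9.

7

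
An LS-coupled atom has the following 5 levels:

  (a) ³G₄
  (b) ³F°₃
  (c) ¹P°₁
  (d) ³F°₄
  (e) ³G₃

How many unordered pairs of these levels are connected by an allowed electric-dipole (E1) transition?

4

(a)–(b): allowed.
(a)–(c): forbidden (ΔS, ΔL, ΔJ).
(a)–(d): allowed.
(a)–(e): forbidden (parity).
(b)–(c): forbidden (parity, ΔS, ΔL, ΔJ).
(b)–(d): forbidden (parity).
(b)–(e): allowed.
(c)–(d): forbidden (parity, ΔS, ΔL, ΔJ).
(c)–(e): forbidden (ΔS, ΔL, ΔJ).
(d)–(e): allowed.
Allowed pairs: 4 of 10.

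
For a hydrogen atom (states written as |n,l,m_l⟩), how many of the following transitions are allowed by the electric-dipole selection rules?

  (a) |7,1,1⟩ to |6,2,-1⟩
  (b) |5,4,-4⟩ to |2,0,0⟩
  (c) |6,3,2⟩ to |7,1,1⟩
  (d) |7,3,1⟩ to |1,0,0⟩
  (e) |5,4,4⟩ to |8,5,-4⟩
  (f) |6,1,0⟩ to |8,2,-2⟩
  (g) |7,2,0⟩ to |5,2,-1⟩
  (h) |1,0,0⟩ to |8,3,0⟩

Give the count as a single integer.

0

(a) forbidden — Δm_l = -2 (E1 requires Δm_l = 0, ±1)
(b) forbidden — Δl = -4 (E1 requires Δl = ±1); Δm_l = +4 (E1 requires Δm_l = 0, ±1)
(c) forbidden — Δl = -2 (E1 requires Δl = ±1)
(d) forbidden — Δl = -3 (E1 requires Δl = ±1)
(e) forbidden — Δm_l = -8 (E1 requires Δm_l = 0, ±1)
(f) forbidden — Δm_l = -2 (E1 requires Δm_l = 0, ±1)
(g) forbidden — Δl = +0 (E1 requires Δl = ±1)
(h) forbidden — Δl = +3 (E1 requires Δl = ±1)
Total allowed: 0 of 8.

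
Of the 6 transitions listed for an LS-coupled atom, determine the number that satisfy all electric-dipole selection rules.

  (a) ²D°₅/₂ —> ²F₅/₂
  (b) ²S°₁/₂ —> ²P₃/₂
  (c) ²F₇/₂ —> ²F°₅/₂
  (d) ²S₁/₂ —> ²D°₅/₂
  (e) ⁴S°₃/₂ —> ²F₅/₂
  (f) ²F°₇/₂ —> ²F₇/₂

4

(a) allowed
(b) allowed
(c) allowed
(d) forbidden (ΔL, ΔJ fail)
(e) forbidden (ΔS, ΔL fail)
(f) allowed
Total allowed: 4 of 6.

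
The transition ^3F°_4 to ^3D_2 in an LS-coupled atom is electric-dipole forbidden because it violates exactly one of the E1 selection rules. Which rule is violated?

Initial level: S=1, L=3, J=4, parity odd. Final level: S=1, L=2, J=2, parity even.
Parity must change: odd → even — ok.
ΔJ = 0, ±1 (not J=0↔0): J: 4 → 2, ΔJ = -2 — fails.
ΔL = 0, ±1 (not L=0↔0): L: 3 → 2, ΔL = -1 — ok.
ΔS = 0: S: 1 → 1 — ok.

the ΔJ = 0, ±1 rule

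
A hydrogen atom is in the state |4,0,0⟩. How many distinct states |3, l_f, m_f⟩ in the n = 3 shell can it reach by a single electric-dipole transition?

3

E1 requires Δl = ±1, so l_f ∈ {-1, 1}; with 0 ≤ l_f ≤ n_f−1 = 2, the allowed l_f values are {1}.
For l_f = 1: m_f ∈ {m_i−1, m_i, m_i+1} ∩ [−1, 1] = {-1, 0, 1} → 3 states.
Total: 3.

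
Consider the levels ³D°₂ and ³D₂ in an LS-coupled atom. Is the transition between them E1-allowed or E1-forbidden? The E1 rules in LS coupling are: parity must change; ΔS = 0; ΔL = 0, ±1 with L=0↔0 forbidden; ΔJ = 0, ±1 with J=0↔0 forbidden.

Initial level: S=1, L=2, J=2, parity odd. Final level: S=1, L=2, J=2, parity even.
Parity must change: odd → even — passes.
ΔL = 0, ±1 (not L=0↔0): L: 2 → 2, ΔL = +0 — passes.
ΔS = 0: S: 1 → 1 — passes.
ΔJ = 0, ±1 (not J=0↔0): J: 2 → 2, ΔJ = +0 — passes.
All four E1 rules are satisfied.

allowed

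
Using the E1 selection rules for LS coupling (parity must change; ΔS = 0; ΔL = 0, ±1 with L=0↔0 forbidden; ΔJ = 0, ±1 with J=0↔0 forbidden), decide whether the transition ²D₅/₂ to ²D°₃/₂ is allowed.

allowed

ΔS = 0: S: 1/2 → 1/2 — passes.
ΔJ = 0, ±1 (not J=0↔0): J: 5/2 → 3/2, ΔJ = -1 — passes.
Parity must change: even → odd — passes.
ΔL = 0, ±1 (not L=0↔0): L: 2 → 2, ΔL = +0 — passes.
All four E1 rules are satisfied.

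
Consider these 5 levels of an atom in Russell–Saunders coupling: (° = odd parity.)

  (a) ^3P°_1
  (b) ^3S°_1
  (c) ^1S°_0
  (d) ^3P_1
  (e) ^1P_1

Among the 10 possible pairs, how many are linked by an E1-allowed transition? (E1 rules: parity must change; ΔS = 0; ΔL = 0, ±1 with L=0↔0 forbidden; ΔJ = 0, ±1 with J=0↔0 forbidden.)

(a)–(b): forbidden (parity).
(a)–(c): forbidden (parity, ΔS).
(a)–(d): allowed.
(a)–(e): forbidden (ΔS).
(b)–(c): forbidden (parity, ΔS, ΔL).
(b)–(d): allowed.
(b)–(e): forbidden (ΔS).
(c)–(d): forbidden (ΔS).
(c)–(e): allowed.
(d)–(e): forbidden (parity, ΔS).
Allowed pairs: 3 of 10.

3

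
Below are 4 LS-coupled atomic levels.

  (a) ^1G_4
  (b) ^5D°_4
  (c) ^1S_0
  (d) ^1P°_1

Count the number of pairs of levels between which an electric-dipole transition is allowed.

(a)–(b): forbidden (ΔS, ΔL).
(a)–(c): forbidden (parity, ΔL, ΔJ).
(a)–(d): forbidden (ΔL, ΔJ).
(b)–(c): forbidden (ΔS, ΔL, ΔJ).
(b)–(d): forbidden (parity, ΔS, ΔJ).
(c)–(d): allowed.
Allowed pairs: 1 of 6.

1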